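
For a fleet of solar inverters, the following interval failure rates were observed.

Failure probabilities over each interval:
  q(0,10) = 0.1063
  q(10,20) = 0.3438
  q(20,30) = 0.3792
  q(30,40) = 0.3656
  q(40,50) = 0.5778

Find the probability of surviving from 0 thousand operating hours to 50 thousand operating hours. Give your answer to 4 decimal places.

Chaining the interval survival probabilities: (1 − 0.1063) × (1 − 0.3438) × (1 − 0.3792) × (1 − 0.3656) × (1 − 0.5778).
= 0.8937 × 0.6562 × 0.6208 × 0.6344 × 0.4222 = 0.097513.

0.0975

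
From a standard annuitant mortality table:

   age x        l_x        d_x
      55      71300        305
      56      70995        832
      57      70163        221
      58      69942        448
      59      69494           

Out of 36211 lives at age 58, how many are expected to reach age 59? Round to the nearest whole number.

The relevant probability is 69494/69942 = 0.993595.
Expected number = 36211 × 0.993595 = 35979.

35979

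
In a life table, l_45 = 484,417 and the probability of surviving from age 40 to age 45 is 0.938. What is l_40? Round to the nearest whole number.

l_40 = l_45 / p = 484,417 / 0.938 = 516436.

516436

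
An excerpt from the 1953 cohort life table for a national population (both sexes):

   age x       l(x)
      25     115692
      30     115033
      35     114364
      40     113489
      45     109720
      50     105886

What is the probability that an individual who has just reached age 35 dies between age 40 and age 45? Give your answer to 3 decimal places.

0.033

This is the probability of reaching 40 but not 45, conditional on being alive at 35: (l(40) − l(45)) / l(35).
= (113489 − 109720) / 114364 = 3769 / 114364 = 0.032956.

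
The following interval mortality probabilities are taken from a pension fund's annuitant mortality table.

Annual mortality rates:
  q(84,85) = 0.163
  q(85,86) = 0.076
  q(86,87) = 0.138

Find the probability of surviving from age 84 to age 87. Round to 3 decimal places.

Chaining the interval survival probabilities: (1 − 0.163) × (1 − 0.076) × (1 − 0.138).
= 0.837 × 0.924 × 0.862 = 0.666660.

0.667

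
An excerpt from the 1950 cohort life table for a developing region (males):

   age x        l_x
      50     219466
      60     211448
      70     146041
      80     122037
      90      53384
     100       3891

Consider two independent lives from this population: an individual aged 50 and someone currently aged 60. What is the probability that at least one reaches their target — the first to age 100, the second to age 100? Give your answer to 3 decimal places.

p₁ = l_100/l_50 = 3891/219466 = 0.017729; p₂ = l_100/l_60 = 3891/211448 = 0.018402.
P(at least one) = 1 − (1−p₁)(1−p₂) = 1 − 0.982271 × 0.981598 = 0.035805.

0.036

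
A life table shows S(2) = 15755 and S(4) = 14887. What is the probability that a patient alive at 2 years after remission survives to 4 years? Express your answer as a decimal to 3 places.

0.945

The conditional survival probability is S(4)/S(2) = 14887/15755 = 0.944906.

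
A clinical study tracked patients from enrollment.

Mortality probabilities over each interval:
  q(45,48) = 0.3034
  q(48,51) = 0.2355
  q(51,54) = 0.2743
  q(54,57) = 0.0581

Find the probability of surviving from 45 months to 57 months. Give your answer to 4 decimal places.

P(survive 45→57) = (1 − 0.3034) × (1 − 0.2355) × (1 − 0.2743) × (1 − 0.0581).
= 0.6966 × 0.7645 × 0.7257 × 0.9419 = 0.364018.

0.3640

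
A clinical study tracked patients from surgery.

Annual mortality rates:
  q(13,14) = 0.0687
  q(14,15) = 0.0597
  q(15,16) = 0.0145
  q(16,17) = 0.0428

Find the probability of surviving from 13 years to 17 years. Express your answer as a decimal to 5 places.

0.82607

P(survive 13→17) = (1 − 0.0687) × (1 − 0.0597) × (1 − 0.0145) × (1 − 0.0428).
= 0.9313 × 0.9403 × 0.9855 × 0.9572 = 0.826067.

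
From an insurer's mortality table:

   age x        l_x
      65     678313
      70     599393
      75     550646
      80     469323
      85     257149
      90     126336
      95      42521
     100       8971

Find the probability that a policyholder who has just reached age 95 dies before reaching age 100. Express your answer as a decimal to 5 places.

0.78902

P(die before 100 | alive at 95) = 1 − l_100/l_95 = 1 − 8971/42521 = (33550)/42521 = 0.789022.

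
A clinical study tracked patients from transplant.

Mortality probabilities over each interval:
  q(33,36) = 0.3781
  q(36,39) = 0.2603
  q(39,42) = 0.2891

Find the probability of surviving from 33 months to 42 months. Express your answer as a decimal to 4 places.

The overall survival probability is (1 − 0.3781) × (1 − 0.2603) × (1 − 0.2891).
= 0.6219 × 0.7397 × 0.7109 = 0.327028.

0.3270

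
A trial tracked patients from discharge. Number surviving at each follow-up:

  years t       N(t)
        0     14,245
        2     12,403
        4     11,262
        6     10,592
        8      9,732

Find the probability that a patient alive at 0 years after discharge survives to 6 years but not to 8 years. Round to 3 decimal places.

0.060

This is the probability of reaching 6 but not 8, conditional on being alive at 0: (N(6) − N(8)) / N(0).
= (10,592 − 9,732) / 14,245 = 860 / 14,245 = 0.060372.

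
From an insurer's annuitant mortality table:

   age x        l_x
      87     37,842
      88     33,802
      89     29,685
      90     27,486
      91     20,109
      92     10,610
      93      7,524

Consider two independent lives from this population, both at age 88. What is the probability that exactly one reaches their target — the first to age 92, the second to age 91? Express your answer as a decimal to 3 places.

p₁ = l_92/l_88 = 10,610/33,802 = 0.313887; p₂ = l_91/l_88 = 20,109/33,802 = 0.594906.
P(exactly one) = p₁(1−p₂) + (1−p₁)p₂ = 0.127154 + 0.408173 = 0.535326.

0.535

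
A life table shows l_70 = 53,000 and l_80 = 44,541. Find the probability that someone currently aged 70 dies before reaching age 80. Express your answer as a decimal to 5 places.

P(die before 80 | alive at 70) = 1 − l_80/l_70 = 1 − 44,541/53,000 = (8,459)/53,000 = 0.159604.

0.15960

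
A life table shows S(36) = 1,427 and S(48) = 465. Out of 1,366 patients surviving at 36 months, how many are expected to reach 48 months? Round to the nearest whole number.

The relevant probability is 465/1,427 = 0.325858.
Expected number = 1,366 × 0.325858 = 445.

445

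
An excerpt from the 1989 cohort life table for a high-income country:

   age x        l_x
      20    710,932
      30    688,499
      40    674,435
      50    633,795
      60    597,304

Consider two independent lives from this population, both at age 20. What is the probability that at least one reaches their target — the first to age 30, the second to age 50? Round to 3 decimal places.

0.997

p₁ = l_30/l_20 = 688,499/710,932 = 0.968446; p₂ = l_50/l_20 = 633,795/710,932 = 0.891499.
P(at least one) = 1 − (1−p₁)(1−p₂) = 1 − 0.031554 × 0.108501 = 0.996576.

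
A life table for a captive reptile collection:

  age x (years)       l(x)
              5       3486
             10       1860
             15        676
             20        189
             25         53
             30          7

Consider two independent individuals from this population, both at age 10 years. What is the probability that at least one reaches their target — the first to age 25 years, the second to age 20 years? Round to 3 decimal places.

p₁ = l(25)/l(10) = 53/1860 = 0.028495; p₂ = l(20)/l(10) = 189/1860 = 0.101613.
P(at least one) = 1 − (1−p₁)(1−p₂) = 1 − 0.971505 × 0.898387 = 0.127213.

0.127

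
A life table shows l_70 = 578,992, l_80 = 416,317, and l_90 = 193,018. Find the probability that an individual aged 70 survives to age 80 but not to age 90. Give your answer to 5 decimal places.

0.38567

We want 10|10q70 = (l_80 − l_90)/l_70.
This is the probability of reaching 80 but not 90, conditional on being alive at 70: (l_80 − l_90) / l_70.
= (416,317 − 193,018) / 578,992 = 223,299 / 578,992 = 0.385669.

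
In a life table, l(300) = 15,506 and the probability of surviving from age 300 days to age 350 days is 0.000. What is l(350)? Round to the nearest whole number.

l(350) = l(300) × p = 15,506 × 0.000 = 0.

0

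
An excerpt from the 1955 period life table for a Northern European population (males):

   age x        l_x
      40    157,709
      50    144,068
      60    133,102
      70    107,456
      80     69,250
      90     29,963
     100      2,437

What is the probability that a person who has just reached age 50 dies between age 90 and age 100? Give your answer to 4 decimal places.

We want 40|10q50 = (l_90 − l_100)/l_50.
This is the probability of reaching 90 but not 100, conditional on being alive at 50: (l_90 − l_100) / l_50.
= (29,963 − 2,437) / 144,068 = 27,526 / 144,068 = 0.191063.

0.1911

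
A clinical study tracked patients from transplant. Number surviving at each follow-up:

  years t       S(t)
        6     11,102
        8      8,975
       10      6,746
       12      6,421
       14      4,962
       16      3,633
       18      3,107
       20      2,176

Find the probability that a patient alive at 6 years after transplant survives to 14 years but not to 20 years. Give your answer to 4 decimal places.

0.2509

This is the probability of reaching 14 but not 20, conditional on being alive at 6: (S(14) − S(20)) / S(6).
= (4,962 − 2,176) / 11,102 = 2,786 / 11,102 = 0.250946.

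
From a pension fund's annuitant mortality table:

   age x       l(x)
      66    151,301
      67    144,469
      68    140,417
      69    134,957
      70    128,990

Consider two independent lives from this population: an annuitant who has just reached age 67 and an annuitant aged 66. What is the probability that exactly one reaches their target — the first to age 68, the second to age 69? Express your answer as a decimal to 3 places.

p₁ = l(68)/l(67) = 140,417/144,469 = 0.971952; p₂ = l(69)/l(66) = 134,957/151,301 = 0.891977.
P(exactly one) = p₁(1−p₂) + (1−p₁)p₂ = 0.104993 + 0.025018 = 0.130011.

0.130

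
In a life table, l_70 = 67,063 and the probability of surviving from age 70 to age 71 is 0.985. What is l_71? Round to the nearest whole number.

l_71 = l_70 × p = 67,063 × 0.985 = 66057.

66057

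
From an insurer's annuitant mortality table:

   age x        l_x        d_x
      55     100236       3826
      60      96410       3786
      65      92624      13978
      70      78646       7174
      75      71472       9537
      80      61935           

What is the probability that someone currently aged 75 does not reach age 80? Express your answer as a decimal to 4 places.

P(die before 80 | alive at 75) = 1 − l_80/l_75 = 1 − 61935/71472 = (9537)/71472 = 0.133437.

0.1334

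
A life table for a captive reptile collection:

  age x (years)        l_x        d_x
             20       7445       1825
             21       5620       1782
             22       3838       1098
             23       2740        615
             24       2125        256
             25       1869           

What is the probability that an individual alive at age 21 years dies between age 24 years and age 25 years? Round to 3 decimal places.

0.046

This is the probability of reaching 24 but not 25, conditional on being alive at 21: (l_24 − l_25) / l_21.
= (2125 − 1869) / 5620 = 256 / 5620 = 0.045552.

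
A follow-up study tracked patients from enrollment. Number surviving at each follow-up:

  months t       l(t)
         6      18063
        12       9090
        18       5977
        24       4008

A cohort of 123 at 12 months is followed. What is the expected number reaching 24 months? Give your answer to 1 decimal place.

54.2

The relevant probability is 4008/9090 = 0.440924.
Expected number = 123 × 0.440924 = 54.2.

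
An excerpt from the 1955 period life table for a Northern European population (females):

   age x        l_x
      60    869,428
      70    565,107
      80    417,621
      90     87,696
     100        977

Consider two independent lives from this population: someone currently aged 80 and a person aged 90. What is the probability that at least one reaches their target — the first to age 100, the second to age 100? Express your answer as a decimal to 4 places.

0.0135

p₁ = l_100/l_80 = 977/417,621 = 0.002339; p₂ = l_100/l_90 = 977/87,696 = 0.011141.
P(at least one) = 1 − (1−p₁)(1−p₂) = 1 − 0.997661 × 0.988859 = 0.013454.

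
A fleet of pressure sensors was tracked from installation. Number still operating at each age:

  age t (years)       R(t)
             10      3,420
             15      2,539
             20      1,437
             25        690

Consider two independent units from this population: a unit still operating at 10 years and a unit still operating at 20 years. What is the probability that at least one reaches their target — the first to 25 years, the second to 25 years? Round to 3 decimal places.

p₁ = R(25)/R(10) = 690/3,420 = 0.201754; p₂ = R(25)/R(20) = 690/1,437 = 0.480167.
P(at least one) = 1 − (1−p₁)(1−p₂) = 1 − 0.798246 × 0.519833 = 0.585045.

0.585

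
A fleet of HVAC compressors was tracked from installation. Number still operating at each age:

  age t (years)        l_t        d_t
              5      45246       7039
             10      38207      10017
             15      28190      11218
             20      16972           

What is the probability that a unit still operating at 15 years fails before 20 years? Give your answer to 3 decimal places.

0.398

P(fail before 20 | operational at 15) = 1 − l_20/l_15 = 1 − 16972/28190 = (11218)/28190 = 0.397943.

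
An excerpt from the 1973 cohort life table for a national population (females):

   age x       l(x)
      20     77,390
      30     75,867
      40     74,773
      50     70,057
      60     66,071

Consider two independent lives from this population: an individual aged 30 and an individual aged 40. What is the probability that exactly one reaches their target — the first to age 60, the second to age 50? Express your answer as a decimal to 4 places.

0.1759

p₁ = l(60)/l(30) = 66,071/75,867 = 0.870879; p₂ = l(50)/l(40) = 70,057/74,773 = 0.936929.
P(exactly one) = p₁(1−p₂) + (1−p₁)p₂ = 0.054927 + 0.120977 = 0.175904.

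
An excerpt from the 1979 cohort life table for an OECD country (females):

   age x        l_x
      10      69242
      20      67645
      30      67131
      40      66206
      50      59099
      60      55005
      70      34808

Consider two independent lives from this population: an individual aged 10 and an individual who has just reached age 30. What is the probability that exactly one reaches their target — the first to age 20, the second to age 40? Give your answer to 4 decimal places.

0.0362

p₁ = l_20/l_10 = 67645/69242 = 0.976936; p₂ = l_40/l_30 = 66206/67131 = 0.986221.
P(exactly one) = p₁(1−p₂) + (1−p₁)p₂ = 0.013461 + 0.022746 = 0.036207.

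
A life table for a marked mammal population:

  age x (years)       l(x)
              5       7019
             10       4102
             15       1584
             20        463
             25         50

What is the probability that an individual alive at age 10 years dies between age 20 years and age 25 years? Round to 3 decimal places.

0.101

This is the probability of reaching 20 but not 25, conditional on being alive at 10: (l(20) − l(25)) / l(10).
= (463 − 50) / 4102 = 413 / 4102 = 0.100683.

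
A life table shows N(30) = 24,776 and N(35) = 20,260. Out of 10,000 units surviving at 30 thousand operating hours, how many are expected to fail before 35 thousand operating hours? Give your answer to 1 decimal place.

1822.7

The relevant probability is 1 − 20,260/24,776 = 0.182273.
Expected number = 10,000 × 0.182273 = 1822.7.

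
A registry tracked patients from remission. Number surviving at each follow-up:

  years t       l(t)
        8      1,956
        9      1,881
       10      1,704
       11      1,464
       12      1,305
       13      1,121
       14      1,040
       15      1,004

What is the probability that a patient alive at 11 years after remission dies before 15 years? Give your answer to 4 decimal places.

0.3142

P(die before 15 | alive at 11) = 1 − l(15)/l(11) = 1 − 1,004/1,464 = (460)/1,464 = 0.314208.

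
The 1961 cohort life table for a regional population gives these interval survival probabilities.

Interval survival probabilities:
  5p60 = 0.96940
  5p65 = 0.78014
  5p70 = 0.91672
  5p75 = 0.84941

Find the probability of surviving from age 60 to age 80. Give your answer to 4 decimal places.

Chaining the interval survival probabilities: 0.96940 × 0.78014 × 0.91672 × 0.84941.
= 0.588884.

0.5889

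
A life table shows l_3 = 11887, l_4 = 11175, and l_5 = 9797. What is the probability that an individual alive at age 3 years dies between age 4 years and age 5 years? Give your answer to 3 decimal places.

0.116

This is the probability of reaching 4 but not 5, conditional on being alive at 3: (l_4 − l_5) / l_3.
= (11175 − 9797) / 11887 = 1378 / 11887 = 0.115925.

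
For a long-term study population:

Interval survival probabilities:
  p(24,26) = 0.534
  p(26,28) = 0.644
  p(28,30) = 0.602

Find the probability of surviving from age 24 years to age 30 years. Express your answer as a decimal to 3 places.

0.207

The overall survival probability is 0.534 × 0.644 × 0.602.
= 0.207025.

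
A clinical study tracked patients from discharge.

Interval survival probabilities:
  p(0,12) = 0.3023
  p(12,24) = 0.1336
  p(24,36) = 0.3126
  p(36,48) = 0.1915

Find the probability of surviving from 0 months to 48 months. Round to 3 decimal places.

0.002

The overall survival probability is 0.3023 × 0.1336 × 0.3126 × 0.1915.
= 0.002418.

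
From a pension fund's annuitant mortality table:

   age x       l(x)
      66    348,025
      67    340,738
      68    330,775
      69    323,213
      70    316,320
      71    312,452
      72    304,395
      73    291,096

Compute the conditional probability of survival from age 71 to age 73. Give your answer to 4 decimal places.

0.9317

The conditional survival probability is l(73)/l(71) = 291,096/312,452 = 0.931650.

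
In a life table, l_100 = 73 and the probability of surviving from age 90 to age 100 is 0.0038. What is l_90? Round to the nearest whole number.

19211

l_90 = l_100 / p = 73 / 0.0038 = 19211.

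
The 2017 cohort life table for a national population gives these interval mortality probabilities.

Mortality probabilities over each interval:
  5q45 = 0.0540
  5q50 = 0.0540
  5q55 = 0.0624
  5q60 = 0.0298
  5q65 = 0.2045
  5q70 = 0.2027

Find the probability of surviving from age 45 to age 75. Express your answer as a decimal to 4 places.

0.5163

The overall survival probability is (1 − 0.0540) × (1 − 0.0540) × (1 − 0.0624) × (1 − 0.0298) × (1 − 0.2045) × (1 − 0.2027).
= 0.9460 × 0.9460 × 0.9376 × 0.9702 × 0.7955 × 0.7973 = 0.516325.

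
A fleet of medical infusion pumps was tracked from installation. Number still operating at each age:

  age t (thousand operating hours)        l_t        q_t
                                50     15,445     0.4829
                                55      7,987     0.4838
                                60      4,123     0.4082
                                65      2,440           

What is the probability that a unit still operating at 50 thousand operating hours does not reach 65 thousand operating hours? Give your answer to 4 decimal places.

0.8420

P(fail before 65 | operational at 50) = 1 − l_65/l_50 = 1 − 2,440/15,445 = (13,005)/15,445 = 0.842020.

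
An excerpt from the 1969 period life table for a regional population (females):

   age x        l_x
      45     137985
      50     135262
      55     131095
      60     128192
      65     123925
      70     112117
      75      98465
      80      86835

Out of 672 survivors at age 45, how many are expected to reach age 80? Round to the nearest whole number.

The relevant probability is 86835/137985 = 0.629308.
Expected number = 672 × 0.629308 = 423.

423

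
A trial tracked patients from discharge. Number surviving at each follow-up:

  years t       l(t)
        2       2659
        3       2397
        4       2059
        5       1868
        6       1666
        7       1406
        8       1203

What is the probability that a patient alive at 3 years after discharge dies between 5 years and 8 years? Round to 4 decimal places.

This is the probability of reaching 5 but not 8, conditional on being alive at 3: (l(5) − l(8)) / l(3).
= (1868 − 1203) / 2397 = 665 / 2397 = 0.277430.

0.2774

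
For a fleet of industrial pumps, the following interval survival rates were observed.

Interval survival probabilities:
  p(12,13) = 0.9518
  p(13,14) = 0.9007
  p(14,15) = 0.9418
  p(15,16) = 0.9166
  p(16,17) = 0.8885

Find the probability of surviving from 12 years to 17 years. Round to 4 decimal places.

Survival from 12 to 17 is the product of surviving each interval: 0.9518 × 0.9007 × 0.9418 × 0.9166 × 0.8885.
= 0.657539.

0.6575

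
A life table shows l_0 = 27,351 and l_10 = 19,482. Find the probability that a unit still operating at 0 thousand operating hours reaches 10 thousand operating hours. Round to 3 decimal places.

The conditional survival probability is l_10/l_0 = 19,482/27,351 = 0.712296.

0.712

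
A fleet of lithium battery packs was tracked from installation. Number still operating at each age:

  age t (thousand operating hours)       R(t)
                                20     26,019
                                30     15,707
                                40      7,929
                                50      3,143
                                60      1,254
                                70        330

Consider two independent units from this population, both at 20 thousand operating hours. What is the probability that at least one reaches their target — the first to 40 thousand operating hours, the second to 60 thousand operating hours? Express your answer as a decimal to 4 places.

p₁ = R(40)/R(20) = 7,929/26,019 = 0.304739; p₂ = R(60)/R(20) = 1,254/26,019 = 0.048196.
P(at least one) = 1 − (1−p₁)(1−p₂) = 1 − 0.695261 × 0.951804 = 0.338248.

0.3382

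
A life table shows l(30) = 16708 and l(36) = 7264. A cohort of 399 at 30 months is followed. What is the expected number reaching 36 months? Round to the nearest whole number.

173

The relevant probability is 7264/16708 = 0.434762.
Expected number = 399 × 0.434762 = 173.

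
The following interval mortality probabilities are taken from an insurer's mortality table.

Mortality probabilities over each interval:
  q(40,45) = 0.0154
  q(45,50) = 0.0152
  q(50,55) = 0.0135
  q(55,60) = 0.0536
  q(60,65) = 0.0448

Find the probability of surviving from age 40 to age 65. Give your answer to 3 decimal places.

Chaining the interval survival probabilities: (1 − 0.0154) × (1 − 0.0152) × (1 − 0.0135) × (1 − 0.0536) × (1 − 0.0448).
= 0.9846 × 0.9848 × 0.9865 × 0.9464 × 0.9552 = 0.864717.

0.865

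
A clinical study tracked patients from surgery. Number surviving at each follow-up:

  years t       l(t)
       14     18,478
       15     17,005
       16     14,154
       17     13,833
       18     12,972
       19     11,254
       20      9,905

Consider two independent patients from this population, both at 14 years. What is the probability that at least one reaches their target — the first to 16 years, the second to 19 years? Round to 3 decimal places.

0.909

p₁ = l(16)/l(14) = 14,154/18,478 = 0.765992; p₂ = l(19)/l(14) = 11,254/18,478 = 0.609049.
P(at least one) = 1 − (1−p₁)(1−p₂) = 1 − 0.234008 × 0.390951 = 0.908514.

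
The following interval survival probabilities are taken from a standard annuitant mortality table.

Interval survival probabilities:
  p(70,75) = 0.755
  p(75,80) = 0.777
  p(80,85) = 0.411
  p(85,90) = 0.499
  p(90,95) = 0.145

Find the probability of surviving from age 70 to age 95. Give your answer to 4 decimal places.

Survival from 70 to 95 is the product of surviving each interval: 0.755 × 0.777 × 0.411 × 0.499 × 0.145.
= 0.017445.

0.0174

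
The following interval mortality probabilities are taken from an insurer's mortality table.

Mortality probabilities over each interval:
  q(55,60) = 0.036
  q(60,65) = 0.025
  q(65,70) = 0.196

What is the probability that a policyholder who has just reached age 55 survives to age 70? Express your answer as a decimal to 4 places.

The overall survival probability is (1 − 0.036) × (1 − 0.025) × (1 − 0.196).
= 0.964 × 0.975 × 0.804 = 0.755680.

0.7557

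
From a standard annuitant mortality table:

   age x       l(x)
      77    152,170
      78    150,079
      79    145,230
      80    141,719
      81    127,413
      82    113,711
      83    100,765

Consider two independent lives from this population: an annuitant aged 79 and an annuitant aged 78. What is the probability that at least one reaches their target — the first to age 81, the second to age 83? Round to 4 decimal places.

p₁ = l(81)/l(79) = 127,413/145,230 = 0.877319; p₂ = l(83)/l(78) = 100,765/150,079 = 0.671413.
P(at least one) = 1 − (1−p₁)(1−p₂) = 1 − 0.122681 × 0.328587 = 0.959689.

0.9597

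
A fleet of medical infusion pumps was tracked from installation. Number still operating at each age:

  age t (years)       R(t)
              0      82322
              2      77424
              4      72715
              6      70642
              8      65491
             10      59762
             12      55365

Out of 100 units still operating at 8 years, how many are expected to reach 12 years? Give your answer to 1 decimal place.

The relevant probability is 55365/65491 = 0.845383.
Expected number = 100 × 0.845383 = 84.5.

84.5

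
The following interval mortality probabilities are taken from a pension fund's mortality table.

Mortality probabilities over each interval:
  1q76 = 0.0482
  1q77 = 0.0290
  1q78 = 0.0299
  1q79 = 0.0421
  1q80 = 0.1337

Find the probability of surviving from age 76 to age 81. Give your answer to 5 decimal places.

5p76 = (1 − 0.0482) × (1 − 0.0290) × (1 − 0.0299) × (1 − 0.0421) × (1 − 0.1337).
= 0.9518 × 0.9710 × 0.9701 × 0.9579 × 0.8663 = 0.743995.

0.74399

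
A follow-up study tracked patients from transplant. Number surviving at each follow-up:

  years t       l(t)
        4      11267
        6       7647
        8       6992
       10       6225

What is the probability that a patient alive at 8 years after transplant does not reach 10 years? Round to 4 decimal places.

P(die before 10 | alive at 8) = 1 − l(10)/l(8) = 1 − 6225/6992 = (767)/6992 = 0.109697.

0.1097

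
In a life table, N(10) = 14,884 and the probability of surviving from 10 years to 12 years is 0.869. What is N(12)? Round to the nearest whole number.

N(12) = N(10) × p = 14,884 × 0.869 = 12934.

12934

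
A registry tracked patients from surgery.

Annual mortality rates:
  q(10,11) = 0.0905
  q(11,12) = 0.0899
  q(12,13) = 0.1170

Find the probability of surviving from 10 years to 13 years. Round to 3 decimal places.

Chaining the interval survival probabilities: (1 − 0.0905) × (1 − 0.0899) × (1 − 0.1170).
= 0.9095 × 0.9101 × 0.8830 = 0.730891.

0.731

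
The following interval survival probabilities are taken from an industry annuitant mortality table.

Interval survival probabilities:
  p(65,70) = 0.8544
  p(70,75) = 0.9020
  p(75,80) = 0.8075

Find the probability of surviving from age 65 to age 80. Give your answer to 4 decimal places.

Survival from 65 to 80 is the product of surviving each interval: 0.8544 × 0.9020 × 0.8075.
= 0.622315.

0.6223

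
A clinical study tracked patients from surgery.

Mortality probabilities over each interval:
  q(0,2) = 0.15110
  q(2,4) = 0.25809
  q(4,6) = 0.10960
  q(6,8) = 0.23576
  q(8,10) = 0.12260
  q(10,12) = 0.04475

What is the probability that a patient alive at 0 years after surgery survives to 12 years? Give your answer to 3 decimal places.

0.359

P(survive 0→12) = (1 − 0.15110) × (1 − 0.25809) × (1 − 0.10960) × (1 − 0.23576) × (1 − 0.12260) × (1 − 0.04475).
= 0.84890 × 0.74191 × 0.89040 × 0.76424 × 0.87740 × 0.95525 = 0.359201.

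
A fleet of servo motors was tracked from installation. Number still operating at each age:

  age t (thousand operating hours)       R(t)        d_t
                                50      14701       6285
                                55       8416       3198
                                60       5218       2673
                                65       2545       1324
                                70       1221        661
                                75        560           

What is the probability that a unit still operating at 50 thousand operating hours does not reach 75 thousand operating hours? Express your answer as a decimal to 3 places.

0.962

P(fail before 75 | operational at 50) = 1 − R(75)/R(50) = 1 − 560/14701 = (14141)/14701 = 0.961907.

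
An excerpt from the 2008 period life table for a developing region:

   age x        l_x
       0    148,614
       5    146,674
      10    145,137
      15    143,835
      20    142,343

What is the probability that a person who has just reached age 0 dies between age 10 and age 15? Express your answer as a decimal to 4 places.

0.0088

This is the probability of reaching 10 but not 15, conditional on being alive at 0: (l_10 − l_15) / l_0.
= (145,137 − 143,835) / 148,614 = 1,302 / 148,614 = 0.008761.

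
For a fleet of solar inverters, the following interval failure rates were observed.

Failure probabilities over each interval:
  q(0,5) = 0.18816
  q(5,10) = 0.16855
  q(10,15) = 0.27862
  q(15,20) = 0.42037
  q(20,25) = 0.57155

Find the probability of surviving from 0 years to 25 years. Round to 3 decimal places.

Chaining the interval survival probabilities: (1 − 0.18816) × (1 − 0.16855) × (1 − 0.27862) × (1 − 0.42037) × (1 − 0.57155).
= 0.81184 × 0.83145 × 0.72138 × 0.57963 × 0.42845 = 0.120927.

0.121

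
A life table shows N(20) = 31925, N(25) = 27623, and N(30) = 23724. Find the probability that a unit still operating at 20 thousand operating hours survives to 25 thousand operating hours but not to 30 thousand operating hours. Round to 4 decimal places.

0.1221

This is the probability of reaching 25 but not 30, conditional on being operational at 20: (N(25) − N(30)) / N(20).
= (27623 − 23724) / 31925 = 3899 / 31925 = 0.122130.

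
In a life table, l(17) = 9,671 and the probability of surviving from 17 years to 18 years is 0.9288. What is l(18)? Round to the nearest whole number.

8982

l(18) = l(17) × p = 9,671 × 0.9288 = 8982.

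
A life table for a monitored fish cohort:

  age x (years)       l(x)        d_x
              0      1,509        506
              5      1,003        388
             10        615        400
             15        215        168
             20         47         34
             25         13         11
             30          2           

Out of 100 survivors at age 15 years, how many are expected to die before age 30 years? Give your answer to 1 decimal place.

The relevant probability is 1 − 2/215 = 0.990698.
Expected number = 100 × 0.990698 = 99.1.

99.1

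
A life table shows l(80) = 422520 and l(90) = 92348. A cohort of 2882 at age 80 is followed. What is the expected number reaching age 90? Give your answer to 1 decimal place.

The relevant probability is 92348/422520 = 0.218565.
Expected number = 2882 × 0.218565 = 629.9.

629.9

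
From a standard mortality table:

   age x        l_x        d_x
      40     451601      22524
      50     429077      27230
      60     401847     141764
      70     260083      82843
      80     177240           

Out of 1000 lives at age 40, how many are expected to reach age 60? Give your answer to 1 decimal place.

The relevant probability is 401847/451601 = 0.889828.
Expected number = 1000 × 0.889828 = 889.8.

889.8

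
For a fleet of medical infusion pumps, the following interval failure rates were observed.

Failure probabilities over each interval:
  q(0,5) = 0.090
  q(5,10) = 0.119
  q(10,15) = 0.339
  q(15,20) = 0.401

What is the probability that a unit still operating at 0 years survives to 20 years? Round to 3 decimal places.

Survival from 0 to 20 is the product of surviving each interval: (1 − 0.090) × (1 − 0.119) × (1 − 0.339) × (1 − 0.401).
= 0.910 × 0.881 × 0.661 × 0.599 = 0.317428.

0.317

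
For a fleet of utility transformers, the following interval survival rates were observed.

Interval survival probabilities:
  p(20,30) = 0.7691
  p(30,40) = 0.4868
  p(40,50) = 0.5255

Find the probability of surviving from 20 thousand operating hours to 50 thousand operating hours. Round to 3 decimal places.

0.197

Chaining the interval survival probabilities: 0.7691 × 0.4868 × 0.5255.
= 0.196746.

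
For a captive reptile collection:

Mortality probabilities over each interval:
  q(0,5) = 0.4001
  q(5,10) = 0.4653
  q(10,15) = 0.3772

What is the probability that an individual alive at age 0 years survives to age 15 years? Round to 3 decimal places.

Chaining the interval survival probabilities: (1 − 0.4001) × (1 − 0.4653) × (1 − 0.3772).
= 0.5999 × 0.5347 × 0.6228 = 0.199773.

0.200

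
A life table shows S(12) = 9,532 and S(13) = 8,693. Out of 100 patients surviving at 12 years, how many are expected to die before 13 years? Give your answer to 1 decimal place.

8.8

The relevant probability is 1 − 8,693/9,532 = 0.088019.
Expected number = 100 × 0.088019 = 8.8.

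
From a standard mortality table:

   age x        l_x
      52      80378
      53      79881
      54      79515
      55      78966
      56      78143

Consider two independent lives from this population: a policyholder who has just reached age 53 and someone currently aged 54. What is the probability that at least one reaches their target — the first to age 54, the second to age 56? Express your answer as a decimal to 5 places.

p₁ = l_54/l_53 = 79515/79881 = 0.995418; p₂ = l_56/l_54 = 78143/79515 = 0.982745.
P(at least one) = 1 − (1−p₁)(1−p₂) = 1 − 0.004582 × 0.017255 = 0.999921.

0.99992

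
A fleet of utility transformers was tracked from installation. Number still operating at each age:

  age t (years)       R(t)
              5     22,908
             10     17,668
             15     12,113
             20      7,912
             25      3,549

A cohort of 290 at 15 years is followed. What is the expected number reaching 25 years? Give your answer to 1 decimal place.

The relevant probability is 3,549/12,113 = 0.292991.
Expected number = 290 × 0.292991 = 85.0.

85.0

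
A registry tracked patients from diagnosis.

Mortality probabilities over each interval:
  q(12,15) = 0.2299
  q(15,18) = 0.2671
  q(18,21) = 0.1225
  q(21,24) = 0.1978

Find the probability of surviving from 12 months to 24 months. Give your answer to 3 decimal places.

Chaining the interval survival probabilities: (1 − 0.2299) × (1 − 0.2671) × (1 − 0.1225) × (1 − 0.1978).
= 0.7701 × 0.7329 × 0.8775 × 0.8022 = 0.397303.

0.397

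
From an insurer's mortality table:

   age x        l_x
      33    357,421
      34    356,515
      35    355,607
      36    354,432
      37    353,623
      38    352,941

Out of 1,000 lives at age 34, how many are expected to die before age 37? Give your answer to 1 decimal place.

The relevant probability is 1 − 353,623/356,515 = 0.008112.
Expected number = 1,000 × 0.008112 = 8.1.

8.1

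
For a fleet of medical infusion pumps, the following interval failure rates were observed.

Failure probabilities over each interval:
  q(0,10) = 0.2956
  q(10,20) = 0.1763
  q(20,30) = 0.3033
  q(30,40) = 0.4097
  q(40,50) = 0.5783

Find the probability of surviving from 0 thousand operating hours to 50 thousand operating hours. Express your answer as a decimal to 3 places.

P(survive 0→50) = (1 − 0.2956) × (1 − 0.1763) × (1 − 0.3033) × (1 − 0.4097) × (1 − 0.5783).
= 0.7044 × 0.8237 × 0.6967 × 0.5903 × 0.4217 = 0.100626.

0.101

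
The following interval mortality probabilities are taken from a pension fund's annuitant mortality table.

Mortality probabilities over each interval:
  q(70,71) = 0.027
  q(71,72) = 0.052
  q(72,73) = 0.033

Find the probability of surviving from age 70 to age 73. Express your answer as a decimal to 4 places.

The overall survival probability is (1 − 0.027) × (1 − 0.052) × (1 − 0.033).
= 0.973 × 0.948 × 0.967 = 0.891965.

0.8920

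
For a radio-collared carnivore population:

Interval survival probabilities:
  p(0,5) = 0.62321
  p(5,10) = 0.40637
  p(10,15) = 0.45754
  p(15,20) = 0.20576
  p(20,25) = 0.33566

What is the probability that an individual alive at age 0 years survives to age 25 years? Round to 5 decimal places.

0.00800

Survival from 0 to 25 is the product of surviving each interval: 0.62321 × 0.40637 × 0.45754 × 0.20576 × 0.33566.
= 0.008003.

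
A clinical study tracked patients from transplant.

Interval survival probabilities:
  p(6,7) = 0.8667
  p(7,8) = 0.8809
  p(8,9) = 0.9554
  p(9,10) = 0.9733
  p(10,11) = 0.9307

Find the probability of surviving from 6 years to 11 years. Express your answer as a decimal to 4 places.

0.6607

P(survive 6→11) = 0.8667 × 0.8809 × 0.9554 × 0.9733 × 0.9307.
= 0.660750.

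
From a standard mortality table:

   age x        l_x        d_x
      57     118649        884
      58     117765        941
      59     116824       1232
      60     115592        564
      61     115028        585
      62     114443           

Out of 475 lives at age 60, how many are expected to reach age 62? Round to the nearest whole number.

470

The relevant probability is 114443/115592 = 0.990060.
Expected number = 475 × 0.990060 = 470.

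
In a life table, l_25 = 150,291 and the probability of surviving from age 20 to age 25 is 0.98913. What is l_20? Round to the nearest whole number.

l_20 = l_25 / p = 150,291 / 0.98913 = 151943.

151943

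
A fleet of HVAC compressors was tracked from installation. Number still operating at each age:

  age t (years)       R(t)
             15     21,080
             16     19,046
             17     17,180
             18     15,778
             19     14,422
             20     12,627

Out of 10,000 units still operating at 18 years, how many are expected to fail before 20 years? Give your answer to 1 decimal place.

1997.1

The relevant probability is 1 − 12,627/15,778 = 0.199708.
Expected number = 10,000 × 0.199708 = 1997.1.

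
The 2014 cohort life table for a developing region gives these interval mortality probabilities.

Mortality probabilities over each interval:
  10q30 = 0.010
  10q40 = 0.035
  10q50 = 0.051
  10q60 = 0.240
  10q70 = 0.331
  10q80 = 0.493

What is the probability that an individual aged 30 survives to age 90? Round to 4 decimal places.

0.2337

60p30 = (1 − 0.010) × (1 − 0.035) × (1 − 0.051) × (1 − 0.240) × (1 − 0.331) × (1 − 0.493).
= 0.990 × 0.965 × 0.949 × 0.760 × 0.669 × 0.507 = 0.233710.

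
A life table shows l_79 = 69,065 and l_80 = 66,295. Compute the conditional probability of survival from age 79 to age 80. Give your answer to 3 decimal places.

We want 1p79 = l_80/l_79.
The conditional survival probability is l_80/l_79 = 66,295/69,065 = 0.959893.

0.960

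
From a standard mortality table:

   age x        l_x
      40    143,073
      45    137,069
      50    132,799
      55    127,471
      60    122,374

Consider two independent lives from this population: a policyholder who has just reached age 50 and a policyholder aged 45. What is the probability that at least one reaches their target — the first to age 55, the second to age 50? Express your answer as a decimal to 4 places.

p₁ = l_55/l_50 = 127,471/132,799 = 0.959879; p₂ = l_50/l_45 = 132,799/137,069 = 0.968848.
P(at least one) = 1 − (1−p₁)(1−p₂) = 1 − 0.040121 × 0.031152 = 0.998750.

0.9988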